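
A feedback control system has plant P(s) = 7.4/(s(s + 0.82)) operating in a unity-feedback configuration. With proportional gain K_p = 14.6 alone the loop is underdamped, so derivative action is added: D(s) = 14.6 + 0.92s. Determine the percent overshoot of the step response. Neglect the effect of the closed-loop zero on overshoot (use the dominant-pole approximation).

Forward path: (14.6 + 0.92s)·7.4/(s(s+0.82)). The closed-loop characteristic equation is s² + (0.82 + 7.4·0.92)s + 7.4·14.6 = 0.
That is s² + 7.628s + 108 = 0, so ω_n = 10.39 rad/s and ζ = 7.628/(2·10.39) = 0.3669.
%OS = 100·exp(−πζ/√(1−ζ²)) = 29%.

29%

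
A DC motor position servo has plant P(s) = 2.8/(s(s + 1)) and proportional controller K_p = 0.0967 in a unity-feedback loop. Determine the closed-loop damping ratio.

With unity feedback the closed-loop characteristic equation is s² + 1s + 0.0967·2.8 = s² + 1s + 0.2708 = 0.
Matching s² + 2ζω_n s + ω_n²: ω_n = √0.2708 = 0.5203 rad/s and 2ζω_n = 1, so ζ = 1/(2·0.5203) = 0.961.

ζ = 0.961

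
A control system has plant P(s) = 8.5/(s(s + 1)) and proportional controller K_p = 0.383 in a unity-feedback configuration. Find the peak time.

From 1 + K_pP(s) = 0: s² + 1s + 3.256 = 0 ⇒ ω_n = 1.804, ζ = 0.2771.
Damped frequency ω_d = ω_n√(1−ζ²) = 1.734 rad/s, so peak time T_p = π/ω_d = 1.81 s.

T_p = 1.81 s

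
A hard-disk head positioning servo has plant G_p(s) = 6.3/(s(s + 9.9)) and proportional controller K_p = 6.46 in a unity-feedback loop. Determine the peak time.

T_p = 0.781 s

The closed-loop denominator s² + 9.9s + 40.7 gives ω_n = √40.7 = 6.379 and ζ = 9.9/(2ω_n) = 0.7759.
Damped frequency ω_d = ω_n√(1−ζ²) = 4.024 rad/s, so peak time T_p = π/ω_d = 0.781 s.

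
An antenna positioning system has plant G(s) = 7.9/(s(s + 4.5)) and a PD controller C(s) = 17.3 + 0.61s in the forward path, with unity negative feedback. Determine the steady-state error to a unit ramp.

The loop has one pole at the origin (type 1). Velocity error constant K_v = lim_{s→0} s·C(s)G(s) = 17.3·7.9/4.5 = 30.37.
Steady-state error to a unit ramp: e_ss = 1/K_v = 0.0329.

0.0329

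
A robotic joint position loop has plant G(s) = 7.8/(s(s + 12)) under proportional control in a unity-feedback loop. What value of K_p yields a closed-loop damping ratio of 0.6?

K_p = 12.8

Closed-loop characteristic equation: s² + 12s + K_p·7.8 = 0.
So ω_n = √(7.8K_p) and 2ζω_n = 12, giving ζ = 12/(2√(7.8K_p)).
Setting ζ = 0.6: √(7.8K_p) = 12/(2·0.6) = 10, so K_p = 100/7.8 = 12.8.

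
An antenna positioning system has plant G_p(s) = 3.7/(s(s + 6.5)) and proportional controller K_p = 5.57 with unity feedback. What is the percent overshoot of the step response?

From 1 + K_pG_p(s) = 0: s² + 6.5s + 20.61 = 0 ⇒ ω_n = 4.54, ζ = 0.7159.
%OS = 100·exp(−πζ/√(1−ζ²)) = 100·exp(−π·0.7159/√0.4875) = 3.99%.

3.99%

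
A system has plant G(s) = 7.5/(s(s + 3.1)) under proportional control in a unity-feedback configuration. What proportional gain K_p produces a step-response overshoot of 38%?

K_p = 3.7

From %OS = 100·exp(−πζ/√(1−ζ²)) = 38%, ζ = −ln(0.38)/√(π²+ln²(0.38)) = 0.2943.
Characteristic equation s² + 3.1s + 7.5K_p = 0 gives ζ = 3.1/(2√(7.5K_p)).
Setting ζ = 0.2943: √(7.5K_p) = 3.1/(2·0.2943) = 5.266, so K_p = 27.73/7.5 = 3.7.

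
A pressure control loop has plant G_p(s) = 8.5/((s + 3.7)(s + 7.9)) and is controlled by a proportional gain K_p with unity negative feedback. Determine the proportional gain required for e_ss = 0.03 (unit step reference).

K_p = 111

The loop is type 0, so e_ss(step) = 1/(1 + K_pos) with K_pos = K_p·G_p(0).
G_p(0) = 0.2908. Require 1/(1 + K_p·0.2908) = 0.03, so 1 + 0.2908·K_p = 33.33.
K_p = (33.33 − 1)/0.2908 = 111.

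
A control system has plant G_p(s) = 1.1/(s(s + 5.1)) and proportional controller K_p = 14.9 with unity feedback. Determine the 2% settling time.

T_s ≈ 1.57 s

Closed-loop characteristic equation: s² + 5.1s + 16.39 = 0, so ω_n = 4.048 rad/s and ζ = 5.1/(2·4.048) = 0.6299.
2% settling time T_s ≈ 4/(ζω_n) = 4/2.55 = 1.57 s.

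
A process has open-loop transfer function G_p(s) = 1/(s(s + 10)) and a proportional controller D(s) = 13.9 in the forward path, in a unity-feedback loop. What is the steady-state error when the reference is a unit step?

The open loop D(s)G_p(s) has a pole at the origin (type 1), so the static position error constant is infinite and e_ss = 1/(1+∞) = 0.

0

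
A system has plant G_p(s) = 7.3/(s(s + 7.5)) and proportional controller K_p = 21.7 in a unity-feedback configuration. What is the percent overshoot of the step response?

Closed-loop characteristic equation: s² + 7.5s + 158.4 = 0, so ω_n = 12.59 rad/s and ζ = 7.5/(2·12.59) = 0.2979.
%OS = 100·exp(−πζ/√(1−ζ²)) = 100·exp(−π·0.2979/√0.9112) = 37.5%.

37.5%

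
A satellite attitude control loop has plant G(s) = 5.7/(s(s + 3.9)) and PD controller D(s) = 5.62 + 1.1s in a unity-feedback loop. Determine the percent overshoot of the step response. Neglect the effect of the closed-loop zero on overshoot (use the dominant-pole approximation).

0.162%

Forward path: (5.62 + 1.1s)·5.7/(s(s+3.9)). The closed-loop characteristic equation is s² + (3.9 + 5.7·1.1)s + 5.7·5.62 = 0.
That is s² + 10.17s + 32.03 = 0, so ω_n = 5.66 rad/s and ζ = 10.17/(2·5.66) = 0.8984.
%OS = 100·exp(−πζ/√(1−ζ²)) = 0.162%.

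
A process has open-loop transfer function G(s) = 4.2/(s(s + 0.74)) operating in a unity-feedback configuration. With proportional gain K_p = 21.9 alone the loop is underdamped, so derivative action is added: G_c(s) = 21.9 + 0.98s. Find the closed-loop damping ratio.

Forward path: (21.9 + 0.98s)·4.2/(s(s+0.74)). The closed-loop characteristic equation is s² + (0.74 + 4.2·0.98)s + 4.2·21.9 = 0.
That is s² + 4.856s + 91.98 = 0, so ω_n = 9.591 rad/s and ζ = 4.856/(2·9.591) = 0.2532.

ζ = 0.253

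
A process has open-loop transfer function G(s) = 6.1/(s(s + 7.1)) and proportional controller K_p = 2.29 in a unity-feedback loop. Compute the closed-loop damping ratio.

ζ = 0.95

With unity feedback the closed-loop characteristic equation is s² + 7.1s + 2.29·6.1 = s² + 7.1s + 13.97 = 0.
So ω_n² = 13.97 ⇒ ω_n = 3.738 rad/s, and ζ = 7.1/(2ω_n) = 0.95.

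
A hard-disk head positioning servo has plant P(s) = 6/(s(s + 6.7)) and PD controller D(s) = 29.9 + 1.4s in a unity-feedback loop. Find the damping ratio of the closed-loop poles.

ζ = 0.564

Forward path: (29.9 + 1.4s)·6/(s(s+6.7)). The closed-loop characteristic equation is s² + (6.7 + 6·1.4)s + 6·29.9 = 0.
That is s² + 15.1s + 179.4 = 0, so ω_n = 13.39 rad/s and ζ = 15.1/(2·13.39) = 0.5637.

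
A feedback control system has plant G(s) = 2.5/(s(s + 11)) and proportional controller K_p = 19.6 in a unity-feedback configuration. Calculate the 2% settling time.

T_s ≈ 0.727 s

Closed-loop characteristic equation: s² + 11s + 49 = 0, so ω_n = 7 rad/s and ζ = 11/(2·7) = 0.7857.
2% settling time T_s ≈ 4/(ζω_n) = 4/5.5 = 0.727 s.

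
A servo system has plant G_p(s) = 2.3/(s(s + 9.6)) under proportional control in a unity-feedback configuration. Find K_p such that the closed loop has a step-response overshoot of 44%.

From %OS = 100·exp(−πζ/√(1−ζ²)) = 44%, ζ = −ln(0.44)/√(π²+ln²(0.44)) = 0.2528.
Characteristic equation s² + 9.6s + 2.3K_p = 0 gives ζ = 9.6/(2√(2.3K_p)).
Setting ζ = 0.2528: √(2.3K_p) = 9.6/(2·0.2528) = 18.98, so K_p = 360.4/2.3 = 157.

K_p = 157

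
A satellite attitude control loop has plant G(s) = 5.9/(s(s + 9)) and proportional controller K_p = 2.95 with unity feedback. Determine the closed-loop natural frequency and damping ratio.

ω_n = 4.17 rad/s, ζ = 1.08

With unity feedback the closed-loop characteristic equation is s² + 9s + 2.95·5.9 = s² + 9s + 17.41 = 0.
So ω_n² = 17.41 ⇒ ω_n = 4.172 rad/s, and ζ = 9/(2ω_n) = 1.08.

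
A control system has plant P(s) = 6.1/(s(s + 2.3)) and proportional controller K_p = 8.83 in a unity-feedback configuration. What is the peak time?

T_p = 0.433 s

From 1 + K_pP(s) = 0: s² + 2.3s + 53.86 = 0 ⇒ ω_n = 7.339, ζ = 0.1567.
Damped frequency ω_d = ω_n√(1−ζ²) = 7.248 rad/s, so peak time T_p = π/ω_d = 0.433 s.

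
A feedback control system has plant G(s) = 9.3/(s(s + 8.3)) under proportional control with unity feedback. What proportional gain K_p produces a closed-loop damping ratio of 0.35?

Closed-loop characteristic equation: s² + 8.3s + K_p·9.3 = 0.
So ω_n = √(9.3K_p) and 2ζω_n = 8.3, giving ζ = 8.3/(2√(9.3K_p)).
Setting ζ = 0.35: √(9.3K_p) = 8.3/(2·0.35) = 11.86, so K_p = 140.6/9.3 = 15.1.

K_p = 15.1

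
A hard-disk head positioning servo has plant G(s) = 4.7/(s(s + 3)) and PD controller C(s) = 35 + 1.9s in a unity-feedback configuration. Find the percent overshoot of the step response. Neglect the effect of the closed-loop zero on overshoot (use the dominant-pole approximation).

19.2%

Forward path: (35 + 1.9s)·4.7/(s(s+3)). The closed-loop characteristic equation is s² + (3 + 4.7·1.9)s + 4.7·35 = 0.
That is s² + 11.93s + 164.5 = 0, so ω_n = 12.83 rad/s and ζ = 11.93/(2·12.83) = 0.4651.
%OS = 100·exp(−πζ/√(1−ζ²)) = 19.2%.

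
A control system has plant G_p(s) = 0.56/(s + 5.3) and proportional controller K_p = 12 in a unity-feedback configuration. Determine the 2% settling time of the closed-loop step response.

Closed-loop transfer function: T(s) = K_p·G_p(s)/(1 + K_p·G_p(s)) = 6.72/(s + 5.3 + 6.72) = 6.72/(s + 12.02).
Time constant τ = 1/12.02 = 0.08319 s, so the 2% settling time is about 4τ = 0.333 s.

T_s ≈ 0.333 s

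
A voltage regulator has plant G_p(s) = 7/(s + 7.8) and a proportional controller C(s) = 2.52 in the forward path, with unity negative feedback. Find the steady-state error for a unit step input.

The loop is type 0. Static position error constant K_pos = C(0)·G_p(0) = 2.52·0.8974 = 2.262.
Steady-state error to a unit step: e_ss = 1/(1+K_pos) = 1/3.262 = 0.307.

0.307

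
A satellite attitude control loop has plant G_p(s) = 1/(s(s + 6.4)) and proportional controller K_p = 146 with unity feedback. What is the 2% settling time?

From 1 + K_pG_p(s) = 0: s² + 6.4s + 146 = 0 ⇒ ω_n = 12.08, ζ = 0.2648.
2% settling time T_s ≈ 4/(ζω_n) = 4/3.2 = 1.25 s.

T_s ≈ 1.25 s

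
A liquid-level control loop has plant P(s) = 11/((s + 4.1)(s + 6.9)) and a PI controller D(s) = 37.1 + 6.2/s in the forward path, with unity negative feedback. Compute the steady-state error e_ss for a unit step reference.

0

The open loop D(s)P(s) has a pole at the origin (type 1), so the static position error constant is infinite and e_ss = 1/(1+∞) = 0.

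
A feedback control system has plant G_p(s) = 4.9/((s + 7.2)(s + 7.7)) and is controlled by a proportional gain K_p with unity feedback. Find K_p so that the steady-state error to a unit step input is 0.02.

The loop is type 0, so e_ss(step) = 1/(1 + K_pos) with K_pos = K_p·G_p(0).
G_p(0) = 0.08838. Require 1/(1 + K_p·0.08838) = 0.02, so 1 + 0.08838·K_p = 50.
K_p = (50 − 1)/0.08838 = 554.

K_p = 554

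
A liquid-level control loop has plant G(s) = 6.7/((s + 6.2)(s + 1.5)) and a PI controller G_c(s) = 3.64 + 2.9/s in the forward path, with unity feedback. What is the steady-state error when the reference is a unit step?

The open loop G_c(s)G(s) has a pole at the origin (type 1), so the static position error constant is infinite and e_ss = 1/(1+∞) = 0.

0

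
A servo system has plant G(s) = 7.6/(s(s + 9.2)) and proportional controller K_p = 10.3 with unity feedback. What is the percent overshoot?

14.8%

From 1 + K_pG(s) = 0: s² + 9.2s + 78.28 = 0 ⇒ ω_n = 8.848, ζ = 0.5199.
%OS = 100·exp(−πζ/√(1−ζ²)) = 100·exp(−π·0.5199/√0.7297) = 14.8%.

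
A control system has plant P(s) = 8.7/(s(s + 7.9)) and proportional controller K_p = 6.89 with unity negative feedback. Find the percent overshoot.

15.5%

The closed-loop denominator s² + 7.9s + 59.94 gives ω_n = √59.94 = 7.742 and ζ = 7.9/(2ω_n) = 0.5102.
%OS = 100·exp(−πζ/√(1−ζ²)) = 100·exp(−π·0.5102/√0.7397) = 15.5%.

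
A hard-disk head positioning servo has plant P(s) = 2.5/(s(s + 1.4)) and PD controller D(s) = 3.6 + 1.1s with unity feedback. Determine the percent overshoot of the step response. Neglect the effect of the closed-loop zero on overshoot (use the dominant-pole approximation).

Forward path: (3.6 + 1.1s)·2.5/(s(s+1.4)). The closed-loop characteristic equation is s² + (1.4 + 2.5·1.1)s + 2.5·3.6 = 0.
That is s² + 4.15s + 9 = 0, so ω_n = 3 rad/s and ζ = 4.15/(2·3) = 0.6917.
%OS = 100·exp(−πζ/√(1−ζ²)) = 4.94%.

4.94%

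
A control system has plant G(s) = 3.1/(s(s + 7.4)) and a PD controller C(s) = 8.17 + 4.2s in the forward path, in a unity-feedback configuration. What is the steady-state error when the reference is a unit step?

0

The open loop C(s)G(s) has a pole at the origin (type 1), so the static position error constant is infinite and e_ss = 1/(1+∞) = 0.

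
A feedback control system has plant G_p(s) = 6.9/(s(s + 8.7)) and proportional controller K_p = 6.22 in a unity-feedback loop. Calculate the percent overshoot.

From 1 + K_pG_p(s) = 0: s² + 8.7s + 42.92 = 0 ⇒ ω_n = 6.551, ζ = 0.664.
%OS = 100·exp(−πζ/√(1−ζ²)) = 100·exp(−π·0.664/√0.5591) = 6.14%.

6.14%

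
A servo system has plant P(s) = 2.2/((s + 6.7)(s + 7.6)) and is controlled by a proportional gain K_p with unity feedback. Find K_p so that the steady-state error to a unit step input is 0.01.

K_p = 2290

Steady-state error for a unit step on this type-0 loop is 1/(1 + K_p·P(0)).
P(0) = 0.04321. Require 1/(1 + K_p·0.04321) = 0.01, so 1 + 0.04321·K_p = 100.
K_p = (100 − 1)/0.04321 = 2290.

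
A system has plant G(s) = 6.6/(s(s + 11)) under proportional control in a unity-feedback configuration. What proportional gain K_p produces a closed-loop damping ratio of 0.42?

K_p = 26

Closed-loop characteristic equation: s² + 11s + K_p·6.6 = 0.
So ω_n = √(6.6K_p) and 2ζω_n = 11, giving ζ = 11/(2√(6.6K_p)).
Setting ζ = 0.42: √(6.6K_p) = 11/(2·0.42) = 13.1, so K_p = 171.5/6.6 = 26.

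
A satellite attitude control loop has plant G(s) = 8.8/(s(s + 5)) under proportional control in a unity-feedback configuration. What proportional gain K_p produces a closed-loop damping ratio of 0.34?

Closed-loop characteristic equation: s² + 5s + K_p·8.8 = 0.
So ω_n = √(8.8K_p) and 2ζω_n = 5, giving ζ = 5/(2√(8.8K_p)).
Setting ζ = 0.34: √(8.8K_p) = 5/(2·0.34) = 7.353, so K_p = 54.07/8.8 = 6.14.

K_p = 6.14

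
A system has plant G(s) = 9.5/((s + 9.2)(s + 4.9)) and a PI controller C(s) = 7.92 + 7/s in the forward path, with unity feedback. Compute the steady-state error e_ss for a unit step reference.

0

The open loop C(s)G(s) has a pole at the origin (type 1), so the static position error constant is infinite and e_ss = 1/(1+∞) = 0.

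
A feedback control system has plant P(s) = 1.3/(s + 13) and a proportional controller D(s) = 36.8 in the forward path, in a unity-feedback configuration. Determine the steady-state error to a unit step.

The loop is type 0. Static position error constant K_pos = D(0)·P(0) = 36.8·0.1 = 3.68.
Steady-state error to a unit step: e_ss = 1/(1+K_pos) = 1/4.68 = 0.214.

0.214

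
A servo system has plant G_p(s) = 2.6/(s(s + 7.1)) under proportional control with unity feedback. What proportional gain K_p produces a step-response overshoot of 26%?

From %OS = 100·exp(−πζ/√(1−ζ²)) = 26%, ζ = −ln(0.26)/√(π²+ln²(0.26)) = 0.3941.
Characteristic equation s² + 7.1s + 2.6K_p = 0 gives ζ = 7.1/(2√(2.6K_p)).
Setting ζ = 0.3941: √(2.6K_p) = 7.1/(2·0.3941) = 9.008, so K_p = 81.15/2.6 = 31.2.

K_p = 31.2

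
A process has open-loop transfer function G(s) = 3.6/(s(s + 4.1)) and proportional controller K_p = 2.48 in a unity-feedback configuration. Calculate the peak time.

From 1 + K_pG(s) = 0: s² + 4.1s + 8.928 = 0 ⇒ ω_n = 2.988, ζ = 0.6861.
Damped frequency ω_d = ω_n√(1−ζ²) = 2.174 rad/s, so peak time T_p = π/ω_d = 1.45 s.

T_p = 1.45 s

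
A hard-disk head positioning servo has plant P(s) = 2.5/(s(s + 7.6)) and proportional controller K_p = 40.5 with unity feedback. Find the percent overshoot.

27.8%

The closed-loop denominator s² + 7.6s + 101.2 gives ω_n = √101.2 = 10.06 and ζ = 7.6/(2ω_n) = 0.3776.
%OS = 100·exp(−πζ/√(1−ζ²)) = 100·exp(−π·0.3776/√0.8574) = 27.8%.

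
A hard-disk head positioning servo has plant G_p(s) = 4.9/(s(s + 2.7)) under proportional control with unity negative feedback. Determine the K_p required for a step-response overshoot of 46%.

K_p = 6.46

From %OS = 100·exp(−πζ/√(1−ζ²)) = 46%, ζ = −ln(0.46)/√(π²+ln²(0.46)) = 0.24.
Characteristic equation s² + 2.7s + 4.9K_p = 0 gives ζ = 2.7/(2√(4.9K_p)).
Setting ζ = 0.24: √(4.9K_p) = 2.7/(2·0.24) = 5.626, so K_p = 31.65/4.9 = 6.46.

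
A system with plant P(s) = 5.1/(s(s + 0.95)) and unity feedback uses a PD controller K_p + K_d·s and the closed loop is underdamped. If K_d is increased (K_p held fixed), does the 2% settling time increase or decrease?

Characteristic equation s² + (0.95 + 5.1K_d)s + 5.1K_p = 0: raising K_d increases ζω_n = (0.95+5.1K_d)/2 while the loop stays underdamped, so T_s ≈ 4/(ζω_n) decreases.

decrease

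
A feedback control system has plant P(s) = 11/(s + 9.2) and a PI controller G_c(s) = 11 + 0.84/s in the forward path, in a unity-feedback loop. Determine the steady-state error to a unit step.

0

The open loop G_c(s)P(s) has a pole at the origin (type 1), so the static position error constant is infinite and e_ss = 1/(1+∞) = 0.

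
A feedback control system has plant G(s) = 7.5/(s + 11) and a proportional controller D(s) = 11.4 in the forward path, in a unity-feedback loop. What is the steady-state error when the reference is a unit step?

0.114

The loop is type 0. Static position error constant K_pos = D(0)·G(0) = 11.4·0.6818 = 7.773.
Steady-state error to a unit step: e_ss = 1/(1+K_pos) = 1/8.773 = 0.114.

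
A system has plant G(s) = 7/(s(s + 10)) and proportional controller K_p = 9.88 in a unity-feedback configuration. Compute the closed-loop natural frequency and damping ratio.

ω_n = 8.32 rad/s, ζ = 0.601

With unity feedback the closed-loop characteristic equation is s² + 10s + 9.88·7 = s² + 10s + 69.16 = 0.
Matching s² + 2ζω_n s + ω_n²: ω_n = √69.16 = 8.316 rad/s and 2ζω_n = 10, so ζ = 10/(2·8.316) = 0.601.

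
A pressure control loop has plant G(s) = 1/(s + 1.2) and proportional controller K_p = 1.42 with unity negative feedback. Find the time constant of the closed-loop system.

Closed-loop transfer function: T(s) = K_p·G(s)/(1 + K_p·G(s)) = 1.42/(s + 1.2 + 1.42) = 1.42/(s + 2.62).
Time constant τ = 1/2.62 = 0.382 s.

τ = 0.382 s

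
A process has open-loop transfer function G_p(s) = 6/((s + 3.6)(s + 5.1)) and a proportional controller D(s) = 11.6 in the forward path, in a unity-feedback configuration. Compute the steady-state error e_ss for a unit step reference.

0.209

The loop is type 0. Static position error constant K_pos = D(0)·G_p(0) = 11.6·0.3268 = 3.791.
Steady-state error to a unit step: e_ss = 1/(1+K_pos) = 1/4.791 = 0.209.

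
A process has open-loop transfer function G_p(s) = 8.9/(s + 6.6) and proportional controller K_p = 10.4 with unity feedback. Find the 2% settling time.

Closed-loop transfer function: T(s) = K_p·G_p(s)/(1 + K_p·G_p(s)) = 92.56/(s + 6.6 + 92.56) = 92.56/(s + 99.16).
Time constant τ = 1/99.16 = 0.01008 s, so the 2% settling time is about 4τ = 0.0403 s.

T_s ≈ 0.0403 s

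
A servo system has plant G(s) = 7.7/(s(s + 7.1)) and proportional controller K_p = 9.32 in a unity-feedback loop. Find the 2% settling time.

T_s ≈ 1.13 s

From 1 + K_pG(s) = 0: s² + 7.1s + 71.76 = 0 ⇒ ω_n = 8.471, ζ = 0.4191.
2% settling time T_s ≈ 4/(ζω_n) = 4/3.55 = 1.13 s.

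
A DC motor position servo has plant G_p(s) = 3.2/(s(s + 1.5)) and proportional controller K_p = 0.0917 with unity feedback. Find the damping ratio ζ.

The closed-loop denominator is s(s+1.5) + 0.0917·3.2 = s² + 1.5s + 0.2934.
Matching s² + 2ζω_n s + ω_n²: ω_n = √0.2934 = 0.5417 rad/s and 2ζω_n = 1.5, so ζ = 1.5/(2·0.5417) = 1.38.

ζ = 1.38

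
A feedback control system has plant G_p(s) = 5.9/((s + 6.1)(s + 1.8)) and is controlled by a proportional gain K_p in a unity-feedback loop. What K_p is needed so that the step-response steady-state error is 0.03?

For a type-0 loop with proportional control, e_ss = 1/(1 + K_p·G_p(0)).
G_p(0) = 0.5373. Require 1/(1 + K_p·0.5373) = 0.03, so 1 + 0.5373·K_p = 33.33.
K_p = (33.33 − 1)/0.5373 = 60.2.

K_p = 60.2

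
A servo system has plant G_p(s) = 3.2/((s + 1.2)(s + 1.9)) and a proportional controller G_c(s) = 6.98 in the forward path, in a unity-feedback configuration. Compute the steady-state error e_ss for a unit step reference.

The loop is type 0. Static position error constant K_pos = G_c(0)·G_p(0) = 6.98·1.404 = 9.796.
Steady-state error to a unit step: e_ss = 1/(1+K_pos) = 1/10.8 = 0.0926.

0.0926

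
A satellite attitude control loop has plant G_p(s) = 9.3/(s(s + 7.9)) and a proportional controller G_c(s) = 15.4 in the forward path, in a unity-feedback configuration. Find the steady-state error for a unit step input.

The open loop G_c(s)G_p(s) has a pole at the origin (type 1), so the static position error constant is infinite and e_ss = 1/(1+∞) = 0.

0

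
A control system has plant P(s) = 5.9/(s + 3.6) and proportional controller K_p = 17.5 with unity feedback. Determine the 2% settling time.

T_s ≈ 0.0374 s

Closed-loop transfer function: T(s) = K_p·P(s)/(1 + K_p·P(s)) = 103.2/(s + 3.6 + 103.2) = 103.2/(s + 106.8).
Time constant τ = 1/106.8 = 0.009359 s, so the 2% settling time is about 4τ = 0.0374 s.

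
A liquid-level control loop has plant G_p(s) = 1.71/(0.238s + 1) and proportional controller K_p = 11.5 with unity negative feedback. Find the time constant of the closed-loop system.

τ = 0.0115 s

Closed loop: T(s) = K_p·G_p/(1+K_p·G_p) = 19.66/(0.238s + 1 + 19.66), with pole at s = −(1 + 19.66)/0.238 = −86.83.
Closed-loop time constant τ = 1/86.83 = 0.0115 s.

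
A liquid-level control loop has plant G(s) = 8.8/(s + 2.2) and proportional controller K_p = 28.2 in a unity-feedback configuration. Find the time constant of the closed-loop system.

Closed-loop transfer function: T(s) = K_p·G(s)/(1 + K_p·G(s)) = 248.2/(s + 2.2 + 248.2) = 248.2/(s + 250.4).
Time constant τ = 1/250.4 = 0.00399 s.

τ = 0.00399 s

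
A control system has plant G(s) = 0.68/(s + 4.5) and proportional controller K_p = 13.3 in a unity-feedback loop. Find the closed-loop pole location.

Closed-loop transfer function: T(s) = K_p·G(s)/(1 + K_p·G(s)) = 9.044/(s + 4.5 + 9.044) = 9.044/(s + 13.54).
The closed-loop pole is at s = −13.54.

s = -13.54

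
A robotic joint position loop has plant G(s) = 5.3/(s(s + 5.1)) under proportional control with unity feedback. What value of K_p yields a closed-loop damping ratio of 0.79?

Closed-loop characteristic equation: s² + 5.1s + K_p·5.3 = 0.
So ω_n = √(5.3K_p) and 2ζω_n = 5.1, giving ζ = 5.1/(2√(5.3K_p)).
Setting ζ = 0.79: √(5.3K_p) = 5.1/(2·0.79) = 3.228, so K_p = 10.42/5.3 = 1.97.

K_p = 1.97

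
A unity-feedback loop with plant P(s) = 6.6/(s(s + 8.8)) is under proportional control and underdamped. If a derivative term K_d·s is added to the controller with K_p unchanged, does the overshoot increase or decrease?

With PD the characteristic equation becomes s² + (a + K·K_d)s + K·K_p = 0; the damping term grows, ζ rises, overshoot falls.

decrease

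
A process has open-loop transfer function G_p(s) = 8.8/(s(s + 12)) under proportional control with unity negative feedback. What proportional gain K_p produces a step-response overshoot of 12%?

From %OS = 100·exp(−πζ/√(1−ζ²)) = 12%, ζ = −ln(0.12)/√(π²+ln²(0.12)) = 0.5594.
Characteristic equation s² + 12s + 8.8K_p = 0 gives ζ = 12/(2√(8.8K_p)).
Setting ζ = 0.5594: √(8.8K_p) = 12/(2·0.5594) = 10.73, so K_p = 115/8.8 = 13.1.

K_p = 13.1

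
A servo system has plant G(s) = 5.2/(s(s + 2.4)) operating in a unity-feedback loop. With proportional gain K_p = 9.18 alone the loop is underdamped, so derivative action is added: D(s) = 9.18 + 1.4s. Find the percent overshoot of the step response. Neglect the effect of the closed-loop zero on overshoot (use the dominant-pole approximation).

4.58%

Forward path: (9.18 + 1.4s)·5.2/(s(s+2.4)). The closed-loop characteristic equation is s² + (2.4 + 5.2·1.4)s + 5.2·9.18 = 0.
That is s² + 9.68s + 47.74 = 0, so ω_n = 6.909 rad/s and ζ = 9.68/(2·6.909) = 0.7005.
%OS = 100·exp(−πζ/√(1−ζ²)) = 4.58%.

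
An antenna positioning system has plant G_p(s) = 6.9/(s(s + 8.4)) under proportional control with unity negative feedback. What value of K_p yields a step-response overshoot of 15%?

From %OS = 100·exp(−πζ/√(1−ζ²)) = 15%, ζ = −ln(0.15)/√(π²+ln²(0.15)) = 0.5169.
Characteristic equation s² + 8.4s + 6.9K_p = 0 gives ζ = 8.4/(2√(6.9K_p)).
Setting ζ = 0.5169: √(6.9K_p) = 8.4/(2·0.5169) = 8.125, so K_p = 66.01/6.9 = 9.57.

K_p = 9.57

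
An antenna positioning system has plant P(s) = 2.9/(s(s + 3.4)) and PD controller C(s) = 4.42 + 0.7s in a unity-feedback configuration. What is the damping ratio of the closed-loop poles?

Forward path: (4.42 + 0.7s)·2.9/(s(s+3.4)). The closed-loop characteristic equation is s² + (3.4 + 2.9·0.7)s + 2.9·4.42 = 0.
That is s² + 5.43s + 12.82 = 0, so ω_n = 3.58 rad/s and ζ = 5.43/(2·3.58) = 0.7583.

ζ = 0.758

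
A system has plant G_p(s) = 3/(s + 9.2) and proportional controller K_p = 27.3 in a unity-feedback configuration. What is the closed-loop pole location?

Closed-loop transfer function: T(s) = K_p·G_p(s)/(1 + K_p·G_p(s)) = 81.9/(s + 9.2 + 81.9) = 81.9/(s + 91.1).
The closed-loop pole is at s = −91.1.

s = -91.1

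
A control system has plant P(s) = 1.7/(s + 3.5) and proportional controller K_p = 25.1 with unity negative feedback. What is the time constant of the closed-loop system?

Closed-loop transfer function: T(s) = K_p·P(s)/(1 + K_p·P(s)) = 42.67/(s + 3.5 + 42.67) = 42.67/(s + 46.17).
Time constant τ = 1/46.17 = 0.0217 s.

τ = 0.0217 s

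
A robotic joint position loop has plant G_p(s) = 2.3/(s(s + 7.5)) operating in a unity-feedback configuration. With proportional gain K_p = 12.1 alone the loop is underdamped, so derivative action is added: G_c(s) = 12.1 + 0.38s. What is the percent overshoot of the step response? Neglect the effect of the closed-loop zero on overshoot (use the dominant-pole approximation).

1.66%

Forward path: (12.1 + 0.38s)·2.3/(s(s+7.5)). The closed-loop characteristic equation is s² + (7.5 + 2.3·0.38)s + 2.3·12.1 = 0.
That is s² + 8.374s + 27.83 = 0, so ω_n = 5.275 rad/s and ζ = 8.374/(2·5.275) = 0.7937.
%OS = 100·exp(−πζ/√(1−ζ²)) = 1.66%.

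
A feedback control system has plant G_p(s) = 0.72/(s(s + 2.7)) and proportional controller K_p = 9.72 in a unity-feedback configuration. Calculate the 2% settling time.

The closed-loop denominator s² + 2.7s + 6.998 gives ω_n = √6.998 = 2.645 and ζ = 2.7/(2ω_n) = 0.5103.
2% settling time T_s ≈ 4/(ζω_n) = 4/1.35 = 2.96 s.

T_s ≈ 2.96 s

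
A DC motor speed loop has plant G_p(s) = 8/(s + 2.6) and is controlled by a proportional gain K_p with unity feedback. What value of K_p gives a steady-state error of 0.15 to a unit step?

The loop is type 0, so e_ss(step) = 1/(1 + K_pos) with K_pos = K_p·G_p(0).
G_p(0) = 3.077. Require 1/(1 + K_p·3.077) = 0.15, so 1 + 3.077·K_p = 6.667.
K_p = (6.667 − 1)/3.077 = 1.84.

K_p = 1.84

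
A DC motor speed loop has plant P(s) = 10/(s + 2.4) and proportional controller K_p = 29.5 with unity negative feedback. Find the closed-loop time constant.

Closed-loop transfer function: T(s) = K_p·P(s)/(1 + K_p·P(s)) = 295/(s + 2.4 + 295) = 295/(s + 297.4).
Time constant τ = 1/297.4 = 0.00336 s.

τ = 0.00336 s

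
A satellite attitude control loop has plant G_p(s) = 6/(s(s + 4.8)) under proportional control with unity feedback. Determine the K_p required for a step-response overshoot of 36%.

K_p = 10

From %OS = 100·exp(−πζ/√(1−ζ²)) = 36%, ζ = −ln(0.36)/√(π²+ln²(0.36)) = 0.3093.
Characteristic equation s² + 4.8s + 6K_p = 0 gives ζ = 4.8/(2√(6K_p)).
Setting ζ = 0.3093: √(6K_p) = 4.8/(2·0.3093) = 7.76, so K_p = 60.22/6 = 10.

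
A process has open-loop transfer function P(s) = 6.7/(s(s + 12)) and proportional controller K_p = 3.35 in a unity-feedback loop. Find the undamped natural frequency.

The closed-loop denominator is s(s+12) + 3.35·6.7 = s² + 12s + 22.45.
So ω_n² = 22.45 ⇒ ω_n = 4.738 rad/s, and ζ = 12/(2ω_n) = 1.27.

ω_n = 4.74 rad/s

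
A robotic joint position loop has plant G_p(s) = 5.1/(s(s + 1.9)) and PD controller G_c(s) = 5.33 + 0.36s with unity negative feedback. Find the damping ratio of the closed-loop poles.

Forward path: (5.33 + 0.36s)·5.1/(s(s+1.9)). The closed-loop characteristic equation is s² + (1.9 + 5.1·0.36)s + 5.1·5.33 = 0.
That is s² + 3.736s + 27.18 = 0, so ω_n = 5.214 rad/s and ζ = 3.736/(2·5.214) = 0.3583.

ζ = 0.358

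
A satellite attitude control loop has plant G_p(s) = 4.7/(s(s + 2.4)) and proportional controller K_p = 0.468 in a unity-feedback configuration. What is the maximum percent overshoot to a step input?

1.32%

The closed-loop denominator s² + 2.4s + 2.2 gives ω_n = √2.2 = 1.483 and ζ = 2.4/(2ω_n) = 0.8091.
%OS = 100·exp(−πζ/√(1−ζ²)) = 100·exp(−π·0.8091/√0.3453) = 1.32%.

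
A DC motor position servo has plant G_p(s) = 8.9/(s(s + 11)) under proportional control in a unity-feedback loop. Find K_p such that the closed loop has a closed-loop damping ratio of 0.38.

K_p = 23.5

Closed-loop characteristic equation: s² + 11s + K_p·8.9 = 0.
So ω_n = √(8.9K_p) and 2ζω_n = 11, giving ζ = 11/(2√(8.9K_p)).
Setting ζ = 0.38: √(8.9K_p) = 11/(2·0.38) = 14.47, so K_p = 209.5/8.9 = 23.5.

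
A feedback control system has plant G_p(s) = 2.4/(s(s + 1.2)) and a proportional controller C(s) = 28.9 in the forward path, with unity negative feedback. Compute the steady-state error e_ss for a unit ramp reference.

The loop has one pole at the origin (type 1). Velocity error constant K_v = lim_{s→0} s·C(s)G_p(s) = 28.9·2.4/1.2 = 57.8.
Steady-state error to a unit ramp: e_ss = 1/K_v = 0.0173.

0.0173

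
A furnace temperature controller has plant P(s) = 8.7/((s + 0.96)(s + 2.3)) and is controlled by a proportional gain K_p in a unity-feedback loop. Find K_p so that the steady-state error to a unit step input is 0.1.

The loop is type 0, so e_ss(step) = 1/(1 + K_pos) with K_pos = K_p·P(0).
P(0) = 3.94. Require 1/(1 + K_p·3.94) = 0.1, so 1 + 3.94·K_p = 10.
K_p = (10 − 1)/3.94 = 2.28.

K_p = 2.28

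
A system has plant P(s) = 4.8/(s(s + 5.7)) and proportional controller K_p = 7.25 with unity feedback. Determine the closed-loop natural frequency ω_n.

1 + K_p·P(s) = 0 gives s² + 5.7s + 34.8 = 0.
Matching s² + 2ζω_n s + ω_n²: ω_n = √34.8 = 5.899 rad/s and 2ζω_n = 5.7, so ζ = 5.7/(2·5.899) = 0.483.

ω_n = 5.9 rad/s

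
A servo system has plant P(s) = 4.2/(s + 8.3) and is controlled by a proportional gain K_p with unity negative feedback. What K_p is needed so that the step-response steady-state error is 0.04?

K_p = 47.4

The loop is type 0, so e_ss(step) = 1/(1 + K_pos) with K_pos = K_p·P(0).
P(0) = 0.506. Require 1/(1 + K_p·0.506) = 0.04, so 1 + 0.506·K_p = 25.
K_p = (25 − 1)/0.506 = 47.4.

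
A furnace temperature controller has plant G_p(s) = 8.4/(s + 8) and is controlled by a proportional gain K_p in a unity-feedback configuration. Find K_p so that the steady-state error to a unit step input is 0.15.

K_p = 5.4

The loop is type 0, so e_ss(step) = 1/(1 + K_pos) with K_pos = K_p·G_p(0).
G_p(0) = 1.05. Require 1/(1 + K_p·1.05) = 0.15, so 1 + 1.05·K_p = 6.667.
K_p = (6.667 − 1)/1.05 = 5.4.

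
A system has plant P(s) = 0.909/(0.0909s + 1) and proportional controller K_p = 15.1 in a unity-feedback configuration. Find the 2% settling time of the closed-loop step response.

Closed loop: T(s) = K_p·P/(1+K_p·P) = 13.73/(0.0909s + 1 + 13.73), with pole at s = −(1 + 13.73)/0.0909 = −162.
τ = 1/162 = 0.006173 s, so 2% settling time ≈ 4τ = 0.0247 s.

T_s ≈ 0.0247 s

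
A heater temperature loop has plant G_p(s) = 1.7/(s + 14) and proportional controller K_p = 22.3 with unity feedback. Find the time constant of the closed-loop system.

τ = 0.0193 s

Closed-loop transfer function: T(s) = K_p·G_p(s)/(1 + K_p·G_p(s)) = 37.91/(s + 14 + 37.91) = 37.91/(s + 51.91).
Time constant τ = 1/51.91 = 0.0193 s.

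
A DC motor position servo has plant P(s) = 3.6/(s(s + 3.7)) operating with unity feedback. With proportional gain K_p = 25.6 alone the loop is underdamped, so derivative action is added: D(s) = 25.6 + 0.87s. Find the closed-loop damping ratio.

ζ = 0.356

Forward path: (25.6 + 0.87s)·3.6/(s(s+3.7)). The closed-loop characteristic equation is s² + (3.7 + 3.6·0.87)s + 3.6·25.6 = 0.
That is s² + 6.832s + 92.16 = 0, so ω_n = 9.6 rad/s and ζ = 6.832/(2·9.6) = 0.3558.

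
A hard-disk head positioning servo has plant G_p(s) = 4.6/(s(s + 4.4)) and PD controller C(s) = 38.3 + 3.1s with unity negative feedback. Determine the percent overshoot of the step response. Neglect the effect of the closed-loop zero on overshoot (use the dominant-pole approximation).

Forward path: (38.3 + 3.1s)·4.6/(s(s+4.4)). The closed-loop characteristic equation is s² + (4.4 + 4.6·3.1)s + 4.6·38.3 = 0.
That is s² + 18.66s + 176.2 = 0, so ω_n = 13.27 rad/s and ζ = 18.66/(2·13.27) = 0.7029.
%OS = 100·exp(−πζ/√(1−ζ²)) = 4.48%.

4.48%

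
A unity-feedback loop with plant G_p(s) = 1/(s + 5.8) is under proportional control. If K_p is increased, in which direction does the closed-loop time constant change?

decrease

Closed-loop pole is at s = −(5.8+K_p·1); larger K_p moves it further left, so τ = 1/(5.8+K_p·1) decreases.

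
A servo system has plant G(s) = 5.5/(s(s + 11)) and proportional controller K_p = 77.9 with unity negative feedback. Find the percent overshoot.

The closed-loop denominator s² + 11s + 428.5 gives ω_n = √428.5 = 20.7 and ζ = 11/(2ω_n) = 0.2657.
%OS = 100·exp(−πζ/√(1−ζ²)) = 100·exp(−π·0.2657/√0.9294) = 42.1%.

42.1%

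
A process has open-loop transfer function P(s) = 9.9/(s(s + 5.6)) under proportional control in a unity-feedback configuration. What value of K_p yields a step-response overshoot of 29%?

From %OS = 100·exp(−πζ/√(1−ζ²)) = 29%, ζ = −ln(0.29)/√(π²+ln²(0.29)) = 0.3666.
Characteristic equation s² + 5.6s + 9.9K_p = 0 gives ζ = 5.6/(2√(9.9K_p)).
Setting ζ = 0.3666: √(9.9K_p) = 5.6/(2·0.3666) = 7.638, so K_p = 58.34/9.9 = 5.89.

K_p = 5.89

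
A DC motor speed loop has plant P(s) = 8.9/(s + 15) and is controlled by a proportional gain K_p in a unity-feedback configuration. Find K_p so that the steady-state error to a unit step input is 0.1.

For a type-0 loop with proportional control, e_ss = 1/(1 + K_p·P(0)).
P(0) = 0.5933. Require 1/(1 + K_p·0.5933) = 0.1, so 1 + 0.5933·K_p = 10.
K_p = (10 − 1)/0.5933 = 15.2.

K_p = 15.2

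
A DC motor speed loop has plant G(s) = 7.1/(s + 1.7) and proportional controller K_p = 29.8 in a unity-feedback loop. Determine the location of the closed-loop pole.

Closed-loop transfer function: T(s) = K_p·G(s)/(1 + K_p·G(s)) = 211.6/(s + 1.7 + 211.6) = 211.6/(s + 213.3).
The closed-loop pole is at s = −213.3.

s = -213.3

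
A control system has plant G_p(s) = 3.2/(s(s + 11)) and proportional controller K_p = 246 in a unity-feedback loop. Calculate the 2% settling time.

Closed-loop characteristic equation: s² + 11s + 787.2 = 0, so ω_n = 28.06 rad/s and ζ = 11/(2·28.06) = 0.196.
2% settling time T_s ≈ 4/(ζω_n) = 4/5.5 = 0.727 s.

T_s ≈ 0.727 s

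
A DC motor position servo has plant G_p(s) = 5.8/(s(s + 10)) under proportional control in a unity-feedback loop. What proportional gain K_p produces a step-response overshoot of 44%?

From %OS = 100·exp(−πζ/√(1−ζ²)) = 44%, ζ = −ln(0.44)/√(π²+ln²(0.44)) = 0.2528.
Characteristic equation s² + 10s + 5.8K_p = 0 gives ζ = 10/(2√(5.8K_p)).
Setting ζ = 0.2528: √(5.8K_p) = 10/(2·0.2528) = 19.78, so K_p = 391.1/5.8 = 67.4.

K_p = 67.4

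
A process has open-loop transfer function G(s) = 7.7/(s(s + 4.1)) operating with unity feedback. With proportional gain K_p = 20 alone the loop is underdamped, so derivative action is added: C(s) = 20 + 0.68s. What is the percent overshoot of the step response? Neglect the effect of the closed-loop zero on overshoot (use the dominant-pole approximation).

27.9%

Forward path: (20 + 0.68s)·7.7/(s(s+4.1)). The closed-loop characteristic equation is s² + (4.1 + 7.7·0.68)s + 7.7·20 = 0.
That is s² + 9.336s + 154 = 0, so ω_n = 12.41 rad/s and ζ = 9.336/(2·12.41) = 0.3762.
%OS = 100·exp(−πζ/√(1−ζ²)) = 27.9%.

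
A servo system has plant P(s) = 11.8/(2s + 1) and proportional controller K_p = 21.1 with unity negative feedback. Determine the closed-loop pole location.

Closed loop: T(s) = K_p·P/(1+K_p·P) = 249/(2s + 1 + 249), with pole at s = −(1 + 249)/2 = −125.

s = -125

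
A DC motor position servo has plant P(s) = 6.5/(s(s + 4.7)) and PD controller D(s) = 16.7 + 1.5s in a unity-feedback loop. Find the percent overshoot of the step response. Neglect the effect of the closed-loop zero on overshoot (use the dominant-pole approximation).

Forward path: (16.7 + 1.5s)·6.5/(s(s+4.7)). The closed-loop characteristic equation is s² + (4.7 + 6.5·1.5)s + 6.5·16.7 = 0.
That is s² + 14.45s + 108.5 = 0, so ω_n = 10.42 rad/s and ζ = 14.45/(2·10.42) = 0.6935.
%OS = 100·exp(−πζ/√(1−ζ²)) = 4.86%.

4.86%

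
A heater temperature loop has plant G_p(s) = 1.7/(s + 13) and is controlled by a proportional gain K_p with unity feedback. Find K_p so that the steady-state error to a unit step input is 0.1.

K_p = 68.8

The loop is type 0, so e_ss(step) = 1/(1 + K_pos) with K_pos = K_p·G_p(0).
G_p(0) = 0.1308. Require 1/(1 + K_p·0.1308) = 0.1, so 1 + 0.1308·K_p = 10.
K_p = (10 − 1)/0.1308 = 68.8.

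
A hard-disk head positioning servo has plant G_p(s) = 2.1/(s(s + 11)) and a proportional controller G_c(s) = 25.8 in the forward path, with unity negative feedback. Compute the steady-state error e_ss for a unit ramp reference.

0.203

The loop has one pole at the origin (type 1). Velocity error constant K_v = lim_{s→0} s·G_c(s)G_p(s) = 25.8·2.1/11 = 4.925.
Steady-state error to a unit ramp: e_ss = 1/K_v = 0.203.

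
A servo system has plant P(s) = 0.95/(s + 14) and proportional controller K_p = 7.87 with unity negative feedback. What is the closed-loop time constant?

Closed-loop transfer function: T(s) = K_p·P(s)/(1 + K_p·P(s)) = 7.476/(s + 14 + 7.476) = 7.476/(s + 21.48).
Time constant τ = 1/21.48 = 0.0466 s.

τ = 0.0466 s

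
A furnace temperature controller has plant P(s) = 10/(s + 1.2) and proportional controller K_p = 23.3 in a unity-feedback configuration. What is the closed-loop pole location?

s = -234.2

Closed-loop transfer function: T(s) = K_p·P(s)/(1 + K_p·P(s)) = 233/(s + 1.2 + 233) = 233/(s + 234.2).
The closed-loop pole is at s = −234.2.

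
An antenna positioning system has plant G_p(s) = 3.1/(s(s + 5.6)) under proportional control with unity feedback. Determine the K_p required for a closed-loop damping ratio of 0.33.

Closed-loop characteristic equation: s² + 5.6s + K_p·3.1 = 0.
So ω_n = √(3.1K_p) and 2ζω_n = 5.6, giving ζ = 5.6/(2√(3.1K_p)).
Setting ζ = 0.33: √(3.1K_p) = 5.6/(2·0.33) = 8.485, so K_p = 71.99/3.1 = 23.2.

K_p = 23.2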